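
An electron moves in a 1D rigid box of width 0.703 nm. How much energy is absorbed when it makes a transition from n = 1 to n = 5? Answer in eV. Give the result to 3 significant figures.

E_1 = h²/(8m_eL²) = 1.219×10^-19 J.
|ΔE| = |1² − 5²|·E_1 = 24·1.219×10^-19 J = 2.926×10^-18 J = 18.3 eV.

|ΔE| = 18.3 eV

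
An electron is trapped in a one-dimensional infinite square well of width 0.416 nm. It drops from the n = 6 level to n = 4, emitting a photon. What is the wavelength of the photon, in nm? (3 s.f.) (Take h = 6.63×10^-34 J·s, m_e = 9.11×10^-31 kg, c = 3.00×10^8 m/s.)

λ = 28.5 nm

E_1 = h²/(8m_eL²) = 3.485×10^-19 J, so ΔE = (6² − 4²)E_1 = 6.970×10^-18 J.
λ = hc/ΔE = (6.63×10^-34·3.00×10^8)/6.970×10^-18 = 2.85×10^-8 m = 28.5 nm.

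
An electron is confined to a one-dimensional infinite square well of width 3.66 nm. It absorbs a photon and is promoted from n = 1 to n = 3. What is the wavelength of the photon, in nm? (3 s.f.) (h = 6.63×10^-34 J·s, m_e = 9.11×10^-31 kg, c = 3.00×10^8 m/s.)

λ = 5.52×10^3 nm

E_1 = h²/(8m_eL²) = 4.503×10^-21 J, so ΔE = (3² − 1²)E_1 = 3.602×10^-20 J.
λ = hc/ΔE = (6.63×10^-34·3.00×10^8)/3.602×10^-20 = 5.52×10^-6 m = 5.52×10^3 nm.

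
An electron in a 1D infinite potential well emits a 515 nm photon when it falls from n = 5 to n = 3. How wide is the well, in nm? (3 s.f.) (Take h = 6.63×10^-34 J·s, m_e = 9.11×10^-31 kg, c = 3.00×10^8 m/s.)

The photon carries ΔE = hc/λ = 6.63×10^-34·3.00×10^8/5.15×10^-7 m = 3.862×10^-19 J.
Since ΔE = (5² − 3²)E_1, E_1 = 2.414×10^-20 J, and L = h/√(8m_eE_1) = 1.58×10^-9 m = 1.58 nm.

L = 1.58 nm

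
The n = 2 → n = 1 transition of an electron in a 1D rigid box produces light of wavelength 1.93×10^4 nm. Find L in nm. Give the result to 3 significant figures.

The photon carries ΔE = hc/λ = 6.626×10^-34·2.998×10^8/1.93×10^-5 m = 1.029×10^-20 J.
Since ΔE = (2² − 1²)E_1, E_1 = 3.430×10^-21 J, and L = h/√(8m_eE_1) = 4.19×10^-9 m = 4.19 nm.

L = 4.19 nm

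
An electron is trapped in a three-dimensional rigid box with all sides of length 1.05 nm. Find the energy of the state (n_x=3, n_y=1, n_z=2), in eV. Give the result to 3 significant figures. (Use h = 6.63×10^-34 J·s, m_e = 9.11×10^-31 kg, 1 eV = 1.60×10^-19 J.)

For a 3D rectangular well E = (h²/8m_e)·Σ n_i²/L_i² = (6.63×10^-34)²/(8·9.11×10^-31) · [3²/(1.05 nm)² + 1²/(1.05 nm)² + 2²/(1.05 nm)²].
Evaluating gives E = 7.659×10^-19 J = 4.79 eV.

E = 4.79 eV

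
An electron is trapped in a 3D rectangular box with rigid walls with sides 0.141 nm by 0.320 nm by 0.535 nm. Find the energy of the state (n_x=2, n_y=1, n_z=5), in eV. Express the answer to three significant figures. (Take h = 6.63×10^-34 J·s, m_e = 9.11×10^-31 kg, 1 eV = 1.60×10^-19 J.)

E = 112 eV

For a 3D rectangular well E = (h²/8m_e)·Σ n_i²/L_i² = (6.63×10^-34)²/(8·9.11×10^-31) · [2²/(0.141 nm)² + 1²/(0.320 nm)² + 5²/(0.535 nm)²].
Evaluating gives E = 1.799×10^-17 J = 112 eV.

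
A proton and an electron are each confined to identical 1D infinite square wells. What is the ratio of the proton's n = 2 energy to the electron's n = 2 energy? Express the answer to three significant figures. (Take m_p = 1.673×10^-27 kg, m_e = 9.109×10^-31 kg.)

E_n ∝ 1/m at fixed n and L, so the ratio is m_e/m_p = 9.109×10^-31/1.673×10^-27 = 5.44×10^-4.

5.44×10^-4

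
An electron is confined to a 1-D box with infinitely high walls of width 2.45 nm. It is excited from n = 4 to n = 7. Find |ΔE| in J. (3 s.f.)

|ΔE| = 3.31×10^-19 J

E_1 = h²/(8m_eL²) = 1.004×10^-20 J.
|ΔE| = |4² − 7²|·E_1 = 33·1.004×10^-20 J = 3.31×10^-19 J.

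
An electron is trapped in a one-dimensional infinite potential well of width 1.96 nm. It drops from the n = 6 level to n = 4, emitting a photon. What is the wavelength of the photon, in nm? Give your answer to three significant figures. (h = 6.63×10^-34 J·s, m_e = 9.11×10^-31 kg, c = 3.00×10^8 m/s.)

E_1 = h²/(8m_eL²) = 1.570×10^-20 J, so ΔE = (6² − 4²)E_1 = 3.140×10^-19 J.
λ = hc/ΔE = (6.63×10^-34·3.00×10^8)/3.140×10^-19 = 6.33×10^-7 m = 633 nm.

λ = 633 nm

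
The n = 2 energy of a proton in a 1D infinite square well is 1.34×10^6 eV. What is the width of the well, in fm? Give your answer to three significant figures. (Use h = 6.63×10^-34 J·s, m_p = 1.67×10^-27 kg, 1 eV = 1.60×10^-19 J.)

From E_n = n²h²/(8m_pL²), L = n·h/√(8m_pE_n).
E_2 = 1.34×10^6 eV = 2.144×10^-13 J, so L = 2·6.63×10^-34/√(8·1.67×10^-27·2.144×10^-13) = 2.48×10^-14 m = 24.8 fm.

L = 24.8 fm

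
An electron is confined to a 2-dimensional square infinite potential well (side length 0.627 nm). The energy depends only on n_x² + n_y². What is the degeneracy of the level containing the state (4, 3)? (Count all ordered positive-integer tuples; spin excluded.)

The level has n_x² + n_y² = 25. The ordered positive-integer solutions are (3, 4), (4, 3).
That gives 2 states.

degeneracy = 2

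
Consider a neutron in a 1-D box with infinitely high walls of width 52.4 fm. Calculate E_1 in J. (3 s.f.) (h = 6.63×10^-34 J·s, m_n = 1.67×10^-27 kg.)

For an infinite well E_n = n²h²/(8m_nL²), so E_1 = h²/(8m_nL²) = (6.63×10^-34)²/(8·1.67×10^-27·(5.24×10^-14 m)²) = 1.198×10^-14 J.

E_1 = 1.20×10^-14 J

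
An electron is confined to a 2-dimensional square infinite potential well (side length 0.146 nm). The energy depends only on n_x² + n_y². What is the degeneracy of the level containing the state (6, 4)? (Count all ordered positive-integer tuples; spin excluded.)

degeneracy = 2

The level has n_x² + n_y² = 52. The ordered positive-integer solutions are (4, 6), (6, 4).
That gives 2 states.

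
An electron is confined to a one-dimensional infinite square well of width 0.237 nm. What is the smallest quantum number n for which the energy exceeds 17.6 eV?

E_1 = h²/(8m_eL²) = 1.073×10^-18 J = 6.698 eV.
Need n² > 17.6/6.698 = 2.628, i.e. n > 1.621.
The smallest integer satisfying this is n = 2.

n = 2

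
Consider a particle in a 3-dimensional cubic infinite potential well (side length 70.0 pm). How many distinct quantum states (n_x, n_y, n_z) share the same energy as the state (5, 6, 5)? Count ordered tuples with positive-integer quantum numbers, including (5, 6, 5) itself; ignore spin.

The level has n_x² + n_y² + n_z² = 86. The ordered positive-integer solutions are (1, 2, 9), (1, 6, 7), (1, 7, 6), (1, 9, 2), (2, 1, 9), (2, 9, 1), (5, 5, 6), (5, 6, 5), (6, 1, 7), (6, 5, 5), (6, 7, 1), (7, 1, 6), (7, 6, 1), (9, 1, 2), (9, 2, 1).
That gives 15 states.

degeneracy = 15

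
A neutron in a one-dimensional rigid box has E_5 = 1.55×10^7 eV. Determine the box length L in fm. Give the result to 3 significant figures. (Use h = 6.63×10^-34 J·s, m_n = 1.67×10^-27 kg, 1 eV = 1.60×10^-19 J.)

L = 18.2 fm

From E_n = n²h²/(8m_nL²), L = n·h/√(8m_nE_n).
E_5 = 1.55×10^7 eV = 2.480×10^-12 J, so L = 5·6.63×10^-34/√(8·1.67×10^-27·2.480×10^-12) = 1.82×10^-14 m = 18.2 fm.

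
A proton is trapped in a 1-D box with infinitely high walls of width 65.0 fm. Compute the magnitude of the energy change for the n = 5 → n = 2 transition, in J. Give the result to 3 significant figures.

E_1 = h²/(8m_pL²) = 7.764×10^-15 J.
|ΔE| = |5² − 2²|·E_1 = 21·7.764×10^-15 J = 1.63×10^-13 J.

|ΔE| = 1.63×10^-13 J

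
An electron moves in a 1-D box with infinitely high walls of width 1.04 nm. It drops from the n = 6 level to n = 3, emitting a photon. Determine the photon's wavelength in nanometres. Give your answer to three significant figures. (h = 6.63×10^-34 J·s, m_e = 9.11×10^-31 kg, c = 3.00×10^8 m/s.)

E_1 = h²/(8m_eL²) = 5.576×10^-20 J, so ΔE = (6² − 3²)E_1 = 1.506×10^-18 J.
λ = hc/ΔE = (6.63×10^-34·3.00×10^8)/1.506×10^-18 = 1.32×10^-7 m = 132 nm.

λ = 132 nm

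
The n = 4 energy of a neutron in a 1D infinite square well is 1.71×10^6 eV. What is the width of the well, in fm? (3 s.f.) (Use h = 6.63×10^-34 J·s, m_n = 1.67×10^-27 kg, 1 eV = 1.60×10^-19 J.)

L = 43.9 fm

From E_n = n²h²/(8m_nL²), L = n·h/√(8m_nE_n).
E_4 = 1.71×10^6 eV = 2.736×10^-13 J, so L = 4·6.63×10^-34/√(8·1.67×10^-27·2.736×10^-13) = 4.39×10^-14 m = 43.9 fm.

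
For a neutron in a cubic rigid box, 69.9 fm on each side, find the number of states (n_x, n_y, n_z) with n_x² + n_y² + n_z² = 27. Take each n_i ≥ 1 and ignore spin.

degeneracy = 4

The level has n_x² + n_y² + n_z² = 27. The ordered positive-integer solutions are (1, 1, 5), (1, 5, 1), (3, 3, 3), (5, 1, 1).
That gives 4 states.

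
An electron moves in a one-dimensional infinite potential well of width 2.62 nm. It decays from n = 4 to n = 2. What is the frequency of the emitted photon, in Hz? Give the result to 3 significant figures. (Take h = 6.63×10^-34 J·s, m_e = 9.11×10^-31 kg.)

f = 1.59×10^14 Hz

E_1 = h²/(8m_eL²) = 8.787×10^-21 J and ΔE = (4² − 2²)E_1 = 1.054×10^-19 J.
f = ΔE/h = 1.054×10^-19/6.63×10^-34 = 1.59×10^14 Hz.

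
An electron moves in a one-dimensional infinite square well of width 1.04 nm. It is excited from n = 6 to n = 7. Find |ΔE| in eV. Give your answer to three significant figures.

|ΔE| = 4.52 eV

E_1 = h²/(8m_eL²) = 5.570×10^-20 J.
|ΔE| = |6² − 7²|·E_1 = 13·5.570×10^-20 J = 7.241×10^-19 J = 4.52 eV.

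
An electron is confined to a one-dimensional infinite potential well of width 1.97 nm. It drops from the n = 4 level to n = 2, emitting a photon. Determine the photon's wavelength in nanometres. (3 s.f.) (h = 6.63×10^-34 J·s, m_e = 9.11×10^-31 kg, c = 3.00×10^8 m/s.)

λ = 1.07×10^3 nm

E_1 = h²/(8m_eL²) = 1.554×10^-20 J, so ΔE = (4² − 2²)E_1 = 1.865×10^-19 J.
λ = hc/ΔE = (6.63×10^-34·3.00×10^8)/1.865×10^-19 = 1.07×10^-6 m = 1.07×10^3 nm.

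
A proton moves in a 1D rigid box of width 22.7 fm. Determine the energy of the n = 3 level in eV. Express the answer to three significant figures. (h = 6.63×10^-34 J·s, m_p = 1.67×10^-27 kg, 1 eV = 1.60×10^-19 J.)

E_3 = 3.59×10^6 eV

For an infinite well E_n = n²h²/(8m_pL²), so E_1 = h²/(8m_pL²) = (6.63×10^-34)²/(8·1.67×10^-27·(2.27×10^-14 m)²) = 6.385×10^-14 J.
Then E_3 = 3²·E_1 = 9·6.385×10^-14 J = 5.746×10^-13 J.
Converting, E_3 = 5.746×10^-13 J / (1.60×10^-19 J/eV) = 3.59×10^6 eV.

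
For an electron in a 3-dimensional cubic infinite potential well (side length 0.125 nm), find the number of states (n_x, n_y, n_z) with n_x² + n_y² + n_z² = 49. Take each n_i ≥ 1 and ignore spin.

degeneracy = 6

The level has n_x² + n_y² + n_z² = 49. The ordered positive-integer solutions are (2, 3, 6), (2, 6, 3), (3, 2, 6), (3, 6, 2), (6, 2, 3), (6, 3, 2).
That gives 6 states.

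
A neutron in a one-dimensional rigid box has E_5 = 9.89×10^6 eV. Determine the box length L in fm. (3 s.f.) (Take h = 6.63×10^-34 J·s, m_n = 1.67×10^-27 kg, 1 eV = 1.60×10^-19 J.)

From E_n = n²h²/(8m_nL²), L = n·h/√(8m_nE_n).
E_5 = 9.89×10^6 eV = 1.582×10^-12 J, so L = 5·6.63×10^-34/√(8·1.67×10^-27·1.582×10^-12) = 2.28×10^-14 m = 22.8 fm.

L = 22.8 fm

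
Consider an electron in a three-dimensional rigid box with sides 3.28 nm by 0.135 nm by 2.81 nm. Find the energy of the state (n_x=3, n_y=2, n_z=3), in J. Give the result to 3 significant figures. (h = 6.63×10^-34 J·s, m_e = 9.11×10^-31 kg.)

E = 1.34×10^-17 J

For a 3D rectangular well E = (h²/8m_e)·Σ n_i²/L_i² = (6.63×10^-34)²/(8·9.11×10^-31) · [3²/(3.28 nm)² + 2²/(0.135 nm)² + 3²/(2.81 nm)²].
Evaluating gives E = 1.34×10^-17 J.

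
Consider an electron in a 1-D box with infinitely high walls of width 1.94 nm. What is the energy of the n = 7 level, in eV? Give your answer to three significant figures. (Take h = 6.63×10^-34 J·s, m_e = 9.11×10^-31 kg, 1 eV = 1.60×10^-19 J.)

E_7 = 4.91 eV

For an infinite well E_n = n²h²/(8m_eL²), so E_1 = h²/(8m_eL²) = (6.63×10^-34)²/(8·9.11×10^-31·(1.94×10^-9 m)²) = 1.603×10^-20 J.
Then E_7 = 7²·E_1 = 49·1.603×10^-20 J = 7.855×10^-19 J.
Converting, E_7 = 7.855×10^-19 J / (1.60×10^-19 J/eV) = 4.91 eV.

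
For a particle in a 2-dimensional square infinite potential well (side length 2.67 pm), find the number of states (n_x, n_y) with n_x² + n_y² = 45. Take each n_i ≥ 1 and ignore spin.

The level has n_x² + n_y² = 45. The ordered positive-integer solutions are (3, 6), (6, 3).
That gives 2 states.

degeneracy = 2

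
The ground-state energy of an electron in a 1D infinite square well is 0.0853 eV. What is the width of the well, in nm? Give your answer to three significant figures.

From E_n = n²h²/(8m_eL²), L = n·h/√(8m_eE_n).
E_1 = 0.0853 eV = 1.367×10^-20 J, so L = 1·6.626×10^-34/√(8·9.109×10^-31·1.367×10^-20) = 2.10×10^-9 m = 2.10 nm.

L = 2.10 nm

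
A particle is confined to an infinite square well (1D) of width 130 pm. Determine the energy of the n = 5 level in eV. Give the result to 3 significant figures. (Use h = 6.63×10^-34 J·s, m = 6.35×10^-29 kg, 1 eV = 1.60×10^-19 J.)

For an infinite well E_n = n²h²/(8mL²), so E_1 = h²/(8mL²) = (6.63×10^-34)²/(8·6.35×10^-29·(1.30×10^-10 m)²) = 5.120×10^-20 J.
Then E_5 = 5²·E_1 = 25·5.120×10^-20 J = 1.280×10^-18 J.
Converting, E_5 = 1.280×10^-18 J / (1.60×10^-19 J/eV) = 8.00 eV.

E_5 = 8.00 eV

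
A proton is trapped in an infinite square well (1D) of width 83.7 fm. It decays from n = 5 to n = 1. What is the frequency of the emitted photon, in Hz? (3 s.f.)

f = 1.70×10^20 Hz

E_1 = h²/(8m_pL²) = 4.682×10^-15 J and ΔE = (5² − 1²)E_1 = 1.124×10^-13 J.
f = ΔE/h = 1.124×10^-13/6.626×10^-34 = 1.70×10^20 Hz.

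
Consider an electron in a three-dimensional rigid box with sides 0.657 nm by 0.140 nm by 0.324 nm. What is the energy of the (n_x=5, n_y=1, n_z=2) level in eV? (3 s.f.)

For a 3D rectangular well E = (h²/8m_e)·Σ n_i²/L_i² = (6.626×10^-34)²/(8·9.109×10^-31) · [5²/(0.657 nm)² + 1²/(0.140 nm)² + 2²/(0.324 nm)²].
Evaluating gives E = 8.859×10^-18 J = 55.3 eV.

E = 55.3 eV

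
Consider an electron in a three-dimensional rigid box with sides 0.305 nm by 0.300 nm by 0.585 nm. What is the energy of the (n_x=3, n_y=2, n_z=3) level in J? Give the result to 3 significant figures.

E = 1.01×10^-17 J

For a 3D rectangular well E = (h²/8m_e)·Σ n_i²/L_i² = (6.626×10^-34)²/(8·9.109×10^-31) · [3²/(0.305 nm)² + 2²/(0.300 nm)² + 3²/(0.585 nm)²].
Evaluating gives E = 1.01×10^-17 J.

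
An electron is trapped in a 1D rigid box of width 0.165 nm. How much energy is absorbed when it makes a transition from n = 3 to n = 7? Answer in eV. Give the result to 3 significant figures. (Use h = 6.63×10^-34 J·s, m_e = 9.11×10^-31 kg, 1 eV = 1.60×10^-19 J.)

|ΔE| = 554 eV

E_1 = h²/(8m_eL²) = 2.215×10^-18 J.
|ΔE| = |3² − 7²|·E_1 = 40·2.215×10^-18 J = 8.860×10^-17 J = 554 eV.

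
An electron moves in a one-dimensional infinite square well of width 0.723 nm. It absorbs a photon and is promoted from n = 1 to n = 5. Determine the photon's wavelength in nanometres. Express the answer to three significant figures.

E_1 = h²/(8m_eL²) = 1.153×10^-19 J, so ΔE = (5² − 1²)E_1 = 2.767×10^-18 J.
λ = hc/ΔE = (6.626×10^-34·2.998×10^8)/2.767×10^-18 = 7.18×10^-8 m = 71.8 nm.

λ = 71.8 nm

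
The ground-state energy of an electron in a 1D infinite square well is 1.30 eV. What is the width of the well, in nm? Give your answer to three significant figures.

L = 0.538 nm

From E_n = n²h²/(8m_eL²), L = n·h/√(8m_eE_n).
E_1 = 1.30 eV = 2.083×10^-19 J, so L = 1·6.626×10^-34/√(8·9.109×10^-31·2.083×10^-19) = 5.38×10^-10 m = 0.538 nm.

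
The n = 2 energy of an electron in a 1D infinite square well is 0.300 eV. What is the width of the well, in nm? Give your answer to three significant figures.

From E_n = n²h²/(8m_eL²), L = n·h/√(8m_eE_n).
E_2 = 0.300 eV = 4.806×10^-20 J, so L = 2·6.626×10^-34/√(8·9.109×10^-31·4.806×10^-20) = 2.24×10^-9 m = 2.24 nm.

L = 2.24 nm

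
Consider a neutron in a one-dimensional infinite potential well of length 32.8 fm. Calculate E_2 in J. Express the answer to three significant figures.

For an infinite well E_n = n²h²/(8m_nL²), so E_1 = h²/(8m_nL²) = (6.626×10^-34)²/(8·1.675×10^-27·(3.28×10^-14 m)²) = 3.045×10^-14 J.
Then E_2 = 2²·E_1 = 4·3.045×10^-14 J = 1.22×10^-13 J.

E_2 = 1.22×10^-13 J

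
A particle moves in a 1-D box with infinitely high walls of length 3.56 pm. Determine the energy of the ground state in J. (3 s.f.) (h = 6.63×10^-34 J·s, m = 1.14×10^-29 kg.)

E_1 = 3.80×10^-16 J

For an infinite well E_n = n²h²/(8mL²), so E_1 = h²/(8mL²) = (6.63×10^-34)²/(8·1.14×10^-29·(3.56×10^-12 m)²) = 3.803×10^-16 J.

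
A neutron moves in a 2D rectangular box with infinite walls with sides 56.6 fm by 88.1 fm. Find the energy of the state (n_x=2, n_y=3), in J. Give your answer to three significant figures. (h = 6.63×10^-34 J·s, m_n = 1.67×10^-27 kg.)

E = 7.92×10^-14 J

For a 2D rectangular well E = (h²/8m_n)·Σ n_i²/L_i² = (6.63×10^-34)²/(8·1.67×10^-27) · [2²/(56.6 fm)² + 3²/(88.1 fm)²].
Evaluating gives E = 7.92×10^-14 J.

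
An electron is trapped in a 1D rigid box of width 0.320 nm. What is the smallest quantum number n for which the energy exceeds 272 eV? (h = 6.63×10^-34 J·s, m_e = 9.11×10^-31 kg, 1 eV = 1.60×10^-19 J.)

E_1 = h²/(8m_eL²) = 5.890×10^-19 J = 3.681 eV.
Need n² > 272/3.681 = 73.89, i.e. n > 8.596.
The smallest integer satisfying this is n = 9.

n = 9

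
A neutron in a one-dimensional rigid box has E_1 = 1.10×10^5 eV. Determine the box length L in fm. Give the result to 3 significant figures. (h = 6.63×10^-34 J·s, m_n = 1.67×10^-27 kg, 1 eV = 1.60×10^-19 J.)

L = 43.2 fm

From E_n = n²h²/(8m_nL²), L = n·h/√(8m_nE_n).
E_1 = 1.10×10^5 eV = 1.760×10^-14 J, so L = 1·6.63×10^-34/√(8·1.67×10^-27·1.760×10^-14) = 4.32×10^-14 m = 43.2 fm.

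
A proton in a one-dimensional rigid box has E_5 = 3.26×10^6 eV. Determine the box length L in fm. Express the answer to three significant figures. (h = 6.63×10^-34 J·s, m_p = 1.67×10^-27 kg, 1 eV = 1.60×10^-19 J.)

L = 39.7 fm

From E_n = n²h²/(8m_pL²), L = n·h/√(8m_pE_n).
E_5 = 3.26×10^6 eV = 5.216×10^-13 J, so L = 5·6.63×10^-34/√(8·1.67×10^-27·5.216×10^-13) = 3.97×10^-14 m = 39.7 fm.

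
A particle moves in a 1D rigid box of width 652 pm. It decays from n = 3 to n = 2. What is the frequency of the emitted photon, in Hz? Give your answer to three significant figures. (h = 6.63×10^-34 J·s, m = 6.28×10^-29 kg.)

E_1 = h²/(8mL²) = 2.058×10^-21 J and ΔE = (3² − 2²)E_1 = 1.029×10^-20 J.
f = ΔE/h = 1.029×10^-20/6.63×10^-34 = 1.55×10^13 Hz.

f = 1.55×10^13 Hz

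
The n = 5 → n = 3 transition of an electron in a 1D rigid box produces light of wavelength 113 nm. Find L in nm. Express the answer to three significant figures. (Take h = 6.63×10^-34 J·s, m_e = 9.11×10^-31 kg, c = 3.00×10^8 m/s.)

L = 0.740 nm

The photon carries ΔE = hc/λ = 6.63×10^-34·3.00×10^8/1.13×10^-7 m = 1.760×10^-18 J.
Since ΔE = (5² − 3²)E_1, E_1 = 1.100×10^-19 J, and L = h/√(8m_eE_1) = 7.40×10^-10 m = 0.740 nm.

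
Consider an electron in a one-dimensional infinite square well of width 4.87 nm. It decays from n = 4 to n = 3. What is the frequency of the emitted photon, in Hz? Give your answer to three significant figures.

f = 2.68×10^13 Hz

E_1 = h²/(8m_eL²) = 2.540×10^-21 J and ΔE = (4² − 3²)E_1 = 1.778×10^-20 J.
f = ΔE/h = 1.778×10^-20/6.626×10^-34 = 2.68×10^13 Hz.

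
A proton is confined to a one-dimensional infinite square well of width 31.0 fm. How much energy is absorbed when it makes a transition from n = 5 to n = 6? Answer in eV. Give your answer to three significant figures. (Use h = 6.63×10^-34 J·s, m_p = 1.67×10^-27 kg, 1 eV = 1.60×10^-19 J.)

|ΔE| = 2.35×10^6 eV

E_1 = h²/(8m_pL²) = 3.424×10^-14 J.
|ΔE| = |5² − 6²|·E_1 = 11·3.424×10^-14 J = 3.766×10^-13 J = 2.35×10^6 eV.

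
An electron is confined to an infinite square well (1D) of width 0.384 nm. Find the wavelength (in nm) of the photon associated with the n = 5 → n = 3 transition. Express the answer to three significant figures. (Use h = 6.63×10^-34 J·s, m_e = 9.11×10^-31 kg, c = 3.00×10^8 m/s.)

λ = 30.4 nm

E_1 = h²/(8m_eL²) = 4.090×10^-19 J, so ΔE = (5² − 3²)E_1 = 6.544×10^-18 J.
λ = hc/ΔE = (6.63×10^-34·3.00×10^8)/6.544×10^-18 = 3.04×10^-8 m = 30.4 nm.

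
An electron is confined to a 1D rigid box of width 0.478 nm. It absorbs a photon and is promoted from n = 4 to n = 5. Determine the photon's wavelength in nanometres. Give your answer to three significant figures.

λ = 83.7 nm

E_1 = h²/(8m_eL²) = 2.637×10^-19 J, so ΔE = (5² − 4²)E_1 = 2.373×10^-18 J.
λ = hc/ΔE = (6.626×10^-34·2.998×10^8)/2.373×10^-18 = 8.37×10^-8 m = 83.7 nm.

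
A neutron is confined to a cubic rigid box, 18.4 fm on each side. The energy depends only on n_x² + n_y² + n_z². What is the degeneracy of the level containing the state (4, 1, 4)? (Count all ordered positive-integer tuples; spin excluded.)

degeneracy = 6

The level has n_x² + n_y² + n_z² = 33. The ordered positive-integer solutions are (1, 4, 4), (2, 2, 5), (2, 5, 2), (4, 1, 4), (4, 4, 1), (5, 2, 2).
That gives 6 states.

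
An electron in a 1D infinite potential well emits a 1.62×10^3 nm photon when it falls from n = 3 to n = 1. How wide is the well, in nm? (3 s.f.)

L = 1.98 nm

The photon carries ΔE = hc/λ = 6.626×10^-34·2.998×10^8/1.62×10^-6 m = 1.226×10^-19 J.
Since ΔE = (3² − 1²)E_1, E_1 = 1.533×10^-20 J, and L = h/√(8m_eE_1) = 1.98×10^-9 m = 1.98 nm.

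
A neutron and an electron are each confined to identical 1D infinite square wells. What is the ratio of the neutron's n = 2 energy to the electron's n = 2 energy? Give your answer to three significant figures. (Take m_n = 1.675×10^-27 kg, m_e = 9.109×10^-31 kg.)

E_n ∝ 1/m at fixed n and L, so the ratio is m_e/m_n = 9.109×10^-31/1.675×10^-27 = 5.44×10^-4.

5.44×10^-4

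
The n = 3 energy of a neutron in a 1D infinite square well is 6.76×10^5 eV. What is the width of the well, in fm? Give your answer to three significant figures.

From E_n = n²h²/(8m_nL²), L = n·h/√(8m_nE_n).
E_3 = 6.76×10^5 eV = 1.083×10^-13 J, so L = 3·6.626×10^-34/√(8·1.675×10^-27·1.083×10^-13) = 5.22×10^-14 m = 52.2 fm.

L = 52.2 fm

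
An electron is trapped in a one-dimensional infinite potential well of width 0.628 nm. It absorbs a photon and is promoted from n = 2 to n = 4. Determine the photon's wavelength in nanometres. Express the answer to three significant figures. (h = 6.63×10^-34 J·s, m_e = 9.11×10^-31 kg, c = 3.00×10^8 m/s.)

E_1 = h²/(8m_eL²) = 1.529×10^-19 J, so ΔE = (4² − 2²)E_1 = 1.835×10^-18 J.
λ = hc/ΔE = (6.63×10^-34·3.00×10^8)/1.835×10^-18 = 1.08×10^-7 m = 108 nm.

λ = 108 nm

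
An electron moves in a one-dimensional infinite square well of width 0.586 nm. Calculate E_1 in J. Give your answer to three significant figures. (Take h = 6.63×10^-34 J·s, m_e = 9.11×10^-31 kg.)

For an infinite well E_n = n²h²/(8m_eL²), so E_1 = h²/(8m_eL²) = (6.63×10^-34)²/(8·9.11×10^-31·(5.86×10^-10 m)²) = 1.756×10^-19 J.

E_1 = 1.76×10^-19 J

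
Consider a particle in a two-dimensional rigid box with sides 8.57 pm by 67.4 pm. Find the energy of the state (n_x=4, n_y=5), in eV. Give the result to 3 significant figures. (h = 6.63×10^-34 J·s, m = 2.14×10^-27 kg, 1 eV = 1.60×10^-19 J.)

For a 2D rectangular well E = (h²/8m)·Σ n_i²/L_i² = (6.63×10^-34)²/(8·2.14×10^-27) · [4²/(8.57 pm)² + 5²/(67.4 pm)²].
Evaluating gives E = 5.735×10^-18 J = 35.8 eV.

E = 35.8 eV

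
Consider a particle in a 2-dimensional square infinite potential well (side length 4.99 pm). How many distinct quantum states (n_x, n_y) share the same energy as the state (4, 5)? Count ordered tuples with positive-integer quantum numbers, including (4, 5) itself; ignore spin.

The level has n_x² + n_y² = 41. The ordered positive-integer solutions are (4, 5), (5, 4).
That gives 2 states.

degeneracy = 2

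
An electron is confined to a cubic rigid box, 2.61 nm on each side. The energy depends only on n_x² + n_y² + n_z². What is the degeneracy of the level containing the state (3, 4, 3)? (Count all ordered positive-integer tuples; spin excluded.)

degeneracy = 3

The level has n_x² + n_y² + n_z² = 34. The ordered positive-integer solutions are (3, 3, 4), (3, 4, 3), (4, 3, 3).
That gives 3 states.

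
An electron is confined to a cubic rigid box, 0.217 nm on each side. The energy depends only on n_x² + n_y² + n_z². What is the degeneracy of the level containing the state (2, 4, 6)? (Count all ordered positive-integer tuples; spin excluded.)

degeneracy = 6

The level has n_x² + n_y² + n_z² = 56. The ordered positive-integer solutions are (2, 4, 6), (2, 6, 4), (4, 2, 6), (4, 6, 2), (6, 2, 4), (6, 4, 2).
That gives 6 states.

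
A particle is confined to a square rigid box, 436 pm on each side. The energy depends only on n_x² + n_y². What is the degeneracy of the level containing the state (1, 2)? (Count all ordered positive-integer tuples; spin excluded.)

degeneracy = 2

The level has n_x² + n_y² = 5. The ordered positive-integer solutions are (1, 2), (2, 1).
That gives 2 states.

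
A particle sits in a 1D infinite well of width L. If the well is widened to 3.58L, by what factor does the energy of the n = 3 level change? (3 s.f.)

E_n ∝ 1/L², so the energy scales by 1/3.58² = 0.0780.

0.0780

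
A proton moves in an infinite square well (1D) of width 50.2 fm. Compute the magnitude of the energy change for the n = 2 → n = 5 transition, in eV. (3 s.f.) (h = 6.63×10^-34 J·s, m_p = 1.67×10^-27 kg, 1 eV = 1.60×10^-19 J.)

E_1 = h²/(8m_pL²) = 1.306×10^-14 J.
|ΔE| = |2² − 5²|·E_1 = 21·1.306×10^-14 J = 2.743×10^-13 J = 1.71×10^6 eV.

|ΔE| = 1.71×10^6 eV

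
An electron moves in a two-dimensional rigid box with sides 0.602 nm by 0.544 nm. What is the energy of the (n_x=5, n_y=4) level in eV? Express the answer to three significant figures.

For a 2D rectangular well E = (h²/8m_e)·Σ n_i²/L_i² = (6.626×10^-34)²/(8·9.109×10^-31) · [5²/(0.602 nm)² + 4²/(0.544 nm)²].
Evaluating gives E = 7.413×10^-18 J = 46.3 eV.

E = 46.3 eV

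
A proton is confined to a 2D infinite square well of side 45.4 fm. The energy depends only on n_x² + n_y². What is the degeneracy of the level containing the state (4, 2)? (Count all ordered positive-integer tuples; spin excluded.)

degeneracy = 2

The level has n_x² + n_y² = 20. The ordered positive-integer solutions are (2, 4), (4, 2).
That gives 2 states.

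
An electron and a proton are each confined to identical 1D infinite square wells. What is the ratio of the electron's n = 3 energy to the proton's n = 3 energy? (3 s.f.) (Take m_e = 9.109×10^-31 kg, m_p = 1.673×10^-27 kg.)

1.84×10^3

E_n ∝ 1/m at fixed n and L, so the ratio is m_p/m_e = 1.673×10^-27/9.109×10^-31 = 1.84×10^3.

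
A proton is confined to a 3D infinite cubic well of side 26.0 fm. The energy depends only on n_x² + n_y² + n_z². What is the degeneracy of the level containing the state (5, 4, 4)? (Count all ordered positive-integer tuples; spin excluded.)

degeneracy = 6

The level has n_x² + n_y² + n_z² = 57. The ordered positive-integer solutions are (2, 2, 7), (2, 7, 2), (4, 4, 5), (4, 5, 4), (5, 4, 4), (7, 2, 2).
That gives 6 states.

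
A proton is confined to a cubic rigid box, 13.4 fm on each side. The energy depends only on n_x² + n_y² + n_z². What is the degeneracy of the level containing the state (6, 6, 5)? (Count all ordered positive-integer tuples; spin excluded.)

degeneracy = 3

The level has n_x² + n_y² + n_z² = 97. The ordered positive-integer solutions are (5, 6, 6), (6, 5, 6), (6, 6, 5).
That gives 3 states.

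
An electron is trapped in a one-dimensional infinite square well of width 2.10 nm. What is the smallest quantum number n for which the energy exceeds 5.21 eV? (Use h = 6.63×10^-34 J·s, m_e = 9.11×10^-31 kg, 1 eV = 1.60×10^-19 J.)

E_1 = h²/(8m_eL²) = 1.368×10^-20 J = 0.08550 eV.
Need n² > 5.21/0.08550 = 60.94, i.e. n > 7.806.
The smallest integer satisfying this is n = 8.

n = 8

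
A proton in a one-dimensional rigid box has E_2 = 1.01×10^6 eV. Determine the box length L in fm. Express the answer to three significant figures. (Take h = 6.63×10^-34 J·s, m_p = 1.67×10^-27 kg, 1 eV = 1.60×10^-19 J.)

L = 28.5 fm

From E_n = n²h²/(8m_pL²), L = n·h/√(8m_pE_n).
E_2 = 1.01×10^6 eV = 1.616×10^-13 J, so L = 2·6.63×10^-34/√(8·1.67×10^-27·1.616×10^-13) = 2.85×10^-14 m = 28.5 fm.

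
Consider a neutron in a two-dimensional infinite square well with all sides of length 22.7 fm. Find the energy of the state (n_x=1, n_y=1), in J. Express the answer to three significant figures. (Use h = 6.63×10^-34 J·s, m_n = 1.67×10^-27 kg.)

E = 1.28×10^-13 J

For a 2D rectangular well E = (h²/8m_n)·Σ n_i²/L_i² = (6.63×10^-34)²/(8·1.67×10^-27) · [1²/(22.7 fm)² + 1²/(22.7 fm)²].
Evaluating gives E = 1.28×10^-13 J.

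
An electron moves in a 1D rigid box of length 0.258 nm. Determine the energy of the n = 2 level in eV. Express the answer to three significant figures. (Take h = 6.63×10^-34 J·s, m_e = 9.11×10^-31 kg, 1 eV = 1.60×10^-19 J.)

For an infinite well E_n = n²h²/(8m_eL²), so E_1 = h²/(8m_eL²) = (6.63×10^-34)²/(8·9.11×10^-31·(2.58×10^-10 m)²) = 9.061×10^-19 J.
Then E_2 = 2²·E_1 = 4·9.061×10^-19 J = 3.624×10^-18 J.
Converting, E_2 = 3.624×10^-18 J / (1.60×10^-19 J/eV) = 22.7 eV.

E_2 = 22.7 eV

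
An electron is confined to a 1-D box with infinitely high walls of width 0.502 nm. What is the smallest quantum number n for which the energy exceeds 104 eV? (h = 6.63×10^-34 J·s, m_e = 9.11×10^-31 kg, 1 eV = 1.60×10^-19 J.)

E_1 = h²/(8m_eL²) = 2.393×10^-19 J = 1.496 eV.
Need n² > 104/1.496 = 69.52, i.e. n > 8.338.
The smallest integer satisfying this is n = 9.

n = 9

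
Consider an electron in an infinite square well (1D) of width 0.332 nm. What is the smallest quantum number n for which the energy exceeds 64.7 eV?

E_1 = h²/(8m_eL²) = 5.466×10^-19 J = 3.412 eV.
Need n² > 64.7/3.412 = 18.96, i.e. n > 4.354.
The smallest integer satisfying this is n = 5.

n = 5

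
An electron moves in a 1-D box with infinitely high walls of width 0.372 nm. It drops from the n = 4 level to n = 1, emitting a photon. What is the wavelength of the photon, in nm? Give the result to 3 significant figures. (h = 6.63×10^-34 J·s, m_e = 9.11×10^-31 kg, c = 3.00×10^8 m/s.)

λ = 30.4 nm

E_1 = h²/(8m_eL²) = 4.358×10^-19 J, so ΔE = (4² − 1²)E_1 = 6.537×10^-18 J.
λ = hc/ΔE = (6.63×10^-34·3.00×10^8)/6.537×10^-18 = 3.04×10^-8 m = 30.4 nm.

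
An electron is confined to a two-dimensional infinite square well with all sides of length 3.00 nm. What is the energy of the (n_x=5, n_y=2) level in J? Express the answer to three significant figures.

E = 1.94×10^-19 J

For a 2D rectangular well E = (h²/8m_e)·Σ n_i²/L_i² = (6.626×10^-34)²/(8·9.109×10^-31) · [5²/(3.00 nm)² + 2²/(3.00 nm)²].
Evaluating gives E = 1.94×10^-19 J.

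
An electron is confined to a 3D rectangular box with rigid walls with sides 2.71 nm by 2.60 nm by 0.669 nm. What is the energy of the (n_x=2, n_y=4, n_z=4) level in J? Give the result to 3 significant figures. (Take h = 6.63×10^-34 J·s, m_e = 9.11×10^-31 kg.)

For a 3D rectangular well E = (h²/8m_e)·Σ n_i²/L_i² = (6.63×10^-34)²/(8·9.11×10^-31) · [2²/(2.71 nm)² + 4²/(2.60 nm)² + 4²/(0.669 nm)²].
Evaluating gives E = 2.33×10^-18 J.

E = 2.33×10^-18 J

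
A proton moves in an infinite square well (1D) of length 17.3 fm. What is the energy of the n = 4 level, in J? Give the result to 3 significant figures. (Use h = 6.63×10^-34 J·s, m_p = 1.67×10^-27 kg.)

E_4 = 1.76×10^-12 J

For an infinite well E_n = n²h²/(8m_pL²), so E_1 = h²/(8m_pL²) = (6.63×10^-34)²/(8·1.67×10^-27·(1.73×10^-14 m)²) = 1.099×10^-13 J.
Then E_4 = 4²·E_1 = 16·1.099×10^-13 J = 1.76×10^-12 J.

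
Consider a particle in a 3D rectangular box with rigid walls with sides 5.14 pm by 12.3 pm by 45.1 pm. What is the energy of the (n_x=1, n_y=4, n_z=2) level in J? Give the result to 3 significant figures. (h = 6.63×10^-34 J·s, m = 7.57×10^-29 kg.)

For a 3D rectangular well E = (h²/8m)·Σ n_i²/L_i² = (6.63×10^-34)²/(8·7.57×10^-29) · [1²/(5.14 pm)² + 4²/(12.3 pm)² + 2²/(45.1 pm)²].
Evaluating gives E = 1.06×10^-16 J.

E = 1.06×10^-16 J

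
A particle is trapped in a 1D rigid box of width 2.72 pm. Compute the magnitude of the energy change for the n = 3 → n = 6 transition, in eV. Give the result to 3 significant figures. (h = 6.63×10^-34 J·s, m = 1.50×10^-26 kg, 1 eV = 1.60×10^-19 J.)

|ΔE| = 83.6 eV

E_1 = h²/(8mL²) = 4.951×10^-19 J.
|ΔE| = |3² − 6²|·E_1 = 27·4.951×10^-19 J = 1.337×10^-17 J = 83.6 eV.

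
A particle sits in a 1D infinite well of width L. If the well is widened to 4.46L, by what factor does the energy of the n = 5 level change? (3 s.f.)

0.0503

E_n ∝ 1/L², so the energy scales by 1/4.46² = 0.0503.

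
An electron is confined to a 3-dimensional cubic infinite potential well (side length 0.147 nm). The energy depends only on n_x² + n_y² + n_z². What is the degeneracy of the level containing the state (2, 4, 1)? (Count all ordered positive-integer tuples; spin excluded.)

The level has n_x² + n_y² + n_z² = 21. The ordered positive-integer solutions are (1, 2, 4), (1, 4, 2), (2, 1, 4), (2, 4, 1), (4, 1, 2), (4, 2, 1).
That gives 6 states.

degeneracy = 6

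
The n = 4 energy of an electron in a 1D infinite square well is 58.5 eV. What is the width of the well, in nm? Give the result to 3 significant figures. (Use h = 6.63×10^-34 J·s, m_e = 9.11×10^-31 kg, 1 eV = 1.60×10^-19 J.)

L = 0.321 nm

From E_n = n²h²/(8m_eL²), L = n·h/√(8m_eE_n).
E_4 = 58.5 eV = 9.360×10^-18 J, so L = 4·6.63×10^-34/√(8·9.11×10^-31·9.360×10^-18) = 3.21×10^-10 m = 0.321 nm.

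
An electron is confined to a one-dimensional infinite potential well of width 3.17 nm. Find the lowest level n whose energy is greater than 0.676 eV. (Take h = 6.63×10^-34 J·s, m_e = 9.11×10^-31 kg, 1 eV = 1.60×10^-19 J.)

E_1 = h²/(8m_eL²) = 6.002×10^-21 J = 0.03751 eV.
Need n² > 0.676/0.03751 = 18.02, i.e. n > 4.245.
The smallest integer satisfying this is n = 5.

n = 5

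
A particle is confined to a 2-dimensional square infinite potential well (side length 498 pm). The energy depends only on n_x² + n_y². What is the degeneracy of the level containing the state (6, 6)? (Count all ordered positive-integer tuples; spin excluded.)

The level has n_x² + n_y² = 72. The ordered positive-integer solutions are (6, 6).
That gives 1 state.

degeneracy = 1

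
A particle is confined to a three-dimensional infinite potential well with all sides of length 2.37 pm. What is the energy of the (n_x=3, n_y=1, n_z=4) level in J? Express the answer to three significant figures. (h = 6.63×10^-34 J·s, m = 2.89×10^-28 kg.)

E = 8.80×10^-16 J

For a 3D rectangular well E = (h²/8m)·Σ n_i²/L_i² = (6.63×10^-34)²/(8·2.89×10^-28) · [3²/(2.37 pm)² + 1²/(2.37 pm)² + 4²/(2.37 pm)²].
Evaluating gives E = 8.80×10^-16 J.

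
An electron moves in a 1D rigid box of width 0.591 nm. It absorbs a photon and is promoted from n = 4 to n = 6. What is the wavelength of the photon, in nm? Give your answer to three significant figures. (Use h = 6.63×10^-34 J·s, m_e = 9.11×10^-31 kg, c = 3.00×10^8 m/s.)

λ = 57.6 nm

E_1 = h²/(8m_eL²) = 1.727×10^-19 J, so ΔE = (6² − 4²)E_1 = 3.454×10^-18 J.
λ = hc/ΔE = (6.63×10^-34·3.00×10^8)/3.454×10^-18 = 5.76×10^-8 m = 57.6 nm.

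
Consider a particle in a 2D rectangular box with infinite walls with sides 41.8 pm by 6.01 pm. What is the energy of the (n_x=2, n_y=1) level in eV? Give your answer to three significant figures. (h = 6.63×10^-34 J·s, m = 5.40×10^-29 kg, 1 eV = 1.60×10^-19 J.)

For a 2D rectangular well E = (h²/8m)·Σ n_i²/L_i² = (6.63×10^-34)²/(8·5.40×10^-29) · [2²/(41.8 pm)² + 1²/(6.01 pm)²].
Evaluating gives E = 3.050×10^-17 J = 191 eV.

E = 191 eV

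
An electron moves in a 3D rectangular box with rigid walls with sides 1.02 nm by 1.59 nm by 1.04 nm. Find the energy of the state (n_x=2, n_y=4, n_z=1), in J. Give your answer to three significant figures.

For a 3D rectangular well E = (h²/8m_e)·Σ n_i²/L_i² = (6.626×10^-34)²/(8·9.109×10^-31) · [2²/(1.02 nm)² + 4²/(1.59 nm)² + 1²/(1.04 nm)²].
Evaluating gives E = 6.69×10^-19 J.

E = 6.69×10^-19 J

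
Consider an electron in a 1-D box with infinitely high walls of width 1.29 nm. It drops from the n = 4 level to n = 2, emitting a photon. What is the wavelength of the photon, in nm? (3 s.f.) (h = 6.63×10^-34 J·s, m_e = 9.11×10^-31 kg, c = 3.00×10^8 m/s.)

E_1 = h²/(8m_eL²) = 3.624×10^-20 J, so ΔE = (4² − 2²)E_1 = 4.349×10^-19 J.
λ = hc/ΔE = (6.63×10^-34·3.00×10^8)/4.349×10^-19 = 4.57×10^-7 m = 457 nm.

λ = 457 nm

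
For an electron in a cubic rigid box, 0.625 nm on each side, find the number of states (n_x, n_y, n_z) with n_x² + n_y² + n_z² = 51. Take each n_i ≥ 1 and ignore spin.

The level has n_x² + n_y² + n_z² = 51. The ordered positive-integer solutions are (1, 1, 7), (1, 5, 5), (1, 7, 1), (5, 1, 5), (5, 5, 1), (7, 1, 1).
That gives 6 states.

degeneracy = 6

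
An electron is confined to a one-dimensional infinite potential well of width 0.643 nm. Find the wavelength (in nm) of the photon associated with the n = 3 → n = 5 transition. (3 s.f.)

E_1 = h²/(8m_eL²) = 1.457×10^-19 J, so ΔE = (5² − 3²)E_1 = 2.331×10^-18 J.
λ = hc/ΔE = (6.626×10^-34·2.998×10^8)/2.331×10^-18 = 8.52×10^-8 m = 85.2 nm.

λ = 85.2 nm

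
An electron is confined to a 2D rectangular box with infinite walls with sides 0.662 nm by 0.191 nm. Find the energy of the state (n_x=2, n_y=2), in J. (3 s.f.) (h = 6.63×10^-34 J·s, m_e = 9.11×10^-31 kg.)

For a 2D rectangular well E = (h²/8m_e)·Σ n_i²/L_i² = (6.63×10^-34)²/(8·9.11×10^-31) · [2²/(0.662 nm)² + 2²/(0.191 nm)²].
Evaluating gives E = 7.16×10^-18 J.

E = 7.16×10^-18 J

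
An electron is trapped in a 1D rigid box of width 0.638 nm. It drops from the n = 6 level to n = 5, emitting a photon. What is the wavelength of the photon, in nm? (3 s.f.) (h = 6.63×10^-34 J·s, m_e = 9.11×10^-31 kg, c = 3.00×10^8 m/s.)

E_1 = h²/(8m_eL²) = 1.482×10^-19 J, so ΔE = (6² − 5²)E_1 = 1.630×10^-18 J.
λ = hc/ΔE = (6.63×10^-34·3.00×10^8)/1.630×10^-18 = 1.22×10^-7 m = 122 nm.

λ = 122 nm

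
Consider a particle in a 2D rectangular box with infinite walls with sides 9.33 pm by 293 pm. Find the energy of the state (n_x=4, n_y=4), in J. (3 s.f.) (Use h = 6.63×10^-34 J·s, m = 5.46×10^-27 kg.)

E = 1.85×10^-18 J

For a 2D rectangular well E = (h²/8m)·Σ n_i²/L_i² = (6.63×10^-34)²/(8·5.46×10^-27) · [4²/(9.33 pm)² + 4²/(293 pm)²].
Evaluating gives E = 1.85×10^-18 J.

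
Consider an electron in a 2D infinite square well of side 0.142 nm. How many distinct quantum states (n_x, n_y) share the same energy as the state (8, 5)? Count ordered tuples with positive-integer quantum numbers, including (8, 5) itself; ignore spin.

degeneracy = 2

The level has n_x² + n_y² = 89. The ordered positive-integer solutions are (5, 8), (8, 5).
That gives 2 states.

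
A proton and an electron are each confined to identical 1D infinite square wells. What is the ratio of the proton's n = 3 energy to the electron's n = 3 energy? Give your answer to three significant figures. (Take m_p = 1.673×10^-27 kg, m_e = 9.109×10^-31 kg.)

E_n ∝ 1/m at fixed n and L, so the ratio is m_e/m_p = 9.109×10^-31/1.673×10^-27 = 5.44×10^-4.

5.44×10^-4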